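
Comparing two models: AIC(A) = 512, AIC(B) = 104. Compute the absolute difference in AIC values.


Absolute difference = |512 - 104| = 408.
The model with lower AIC (B) is preferred.

408


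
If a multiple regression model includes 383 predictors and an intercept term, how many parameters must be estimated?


Including the intercept, the model has 383 predictor coefficients + 1 intercept.
Total = 384.

384


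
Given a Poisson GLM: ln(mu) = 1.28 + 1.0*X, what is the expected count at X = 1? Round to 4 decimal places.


eta = 1.28 + 1.0 * 1 = 2.2800.
mu = exp(2.2800) = 9.7767.

9.7767


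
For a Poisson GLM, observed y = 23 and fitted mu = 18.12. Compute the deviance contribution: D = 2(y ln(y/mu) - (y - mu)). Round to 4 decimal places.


y/mu = 23/18.12 = 1.269316 (approx.), and ln(23/18.12) = 0.238478.
y * ln(y/mu) = 23 * 0.238478 = 5.484994.
y - mu = 4.88.
D = 2 * (5.484994 - 4.88) = 1.209988, which rounds to 1.2100.

1.2100


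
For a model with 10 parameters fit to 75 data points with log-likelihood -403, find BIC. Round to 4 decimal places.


Compute k*ln(n) = 10*ln(75) = 10*4.317488 = 43.174880.
Then -2*loglik = 806.
BIC = 43.174880 + 806 = 849.174880, which rounds to 849.1749.

849.1749


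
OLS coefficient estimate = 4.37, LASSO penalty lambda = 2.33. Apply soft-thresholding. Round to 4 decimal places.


Absolute value: |4.37| = 4.37.
Compare to lambda = 2.33.
Since |beta| > lambda, coefficient = sign(beta)*(|beta| - lambda) = 2.0400.

2.0400


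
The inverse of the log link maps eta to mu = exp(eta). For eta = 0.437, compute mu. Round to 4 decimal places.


mu = exp(eta) = exp(0.437).
= 1.5481.

1.5481


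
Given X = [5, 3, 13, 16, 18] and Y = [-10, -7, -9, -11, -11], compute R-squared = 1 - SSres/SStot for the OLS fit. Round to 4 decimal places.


The fitted line is Y = -7.4989 + -0.1910*X.
SSres = 4.7056, SStot = 11.2000.
R^2 = 1 - SSres/SStot = 0.5799.

0.5799


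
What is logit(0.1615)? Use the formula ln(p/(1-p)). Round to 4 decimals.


Compute the odds: 0.1615/0.8385 = 0.1926.
Take the natural log: ln(0.1926) = -1.6471.

-1.6471


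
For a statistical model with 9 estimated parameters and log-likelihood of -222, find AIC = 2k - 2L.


AIC = 2*9 - 2*(-222).
= 18 + 444 = 462.

462


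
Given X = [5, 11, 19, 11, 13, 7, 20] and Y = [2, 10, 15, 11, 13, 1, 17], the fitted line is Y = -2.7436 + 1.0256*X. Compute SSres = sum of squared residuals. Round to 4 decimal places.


For each point, residual = actual - predicted.
Residuals: [-0.3844, 1.4620, -1.7428, 2.4620, 2.4108, -3.4356, -0.7684].
Sum of squared residuals = 29.5897.

29.5897


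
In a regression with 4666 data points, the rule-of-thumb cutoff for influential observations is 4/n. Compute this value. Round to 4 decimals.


Cook's distance cutoff = 4/n = 4/4666.
= 0.0009.

0.0009


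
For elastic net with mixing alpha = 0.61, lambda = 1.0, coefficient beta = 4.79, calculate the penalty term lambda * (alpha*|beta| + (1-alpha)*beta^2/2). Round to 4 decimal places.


L1 component = 0.61 * |4.79| = 2.9219.
L2 component = 0.39 * 4.79^2 / 2 = 4.4741.
Penalty = 1.0 * (2.9219 + 4.4741) = 1.0 * 7.3960 = 7.3960.

7.3960


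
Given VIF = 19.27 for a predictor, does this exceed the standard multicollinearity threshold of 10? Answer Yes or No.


Compare VIF = 19.27 to the threshold of 10.
19.27 >= 10, so the answer is Yes.

Yes


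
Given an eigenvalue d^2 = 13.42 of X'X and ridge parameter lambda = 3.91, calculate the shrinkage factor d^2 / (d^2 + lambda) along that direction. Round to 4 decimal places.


d^2 + lambda = 13.42 + 3.91 = 17.3300.
Shrinkage factor = 13.42/17.3300 = 0.7744.

0.7744


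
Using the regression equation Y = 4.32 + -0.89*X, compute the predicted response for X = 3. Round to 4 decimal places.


Plug X = 3 into Y = 4.32 + -0.89*X:
Y = 4.32 + -2.6700 = 1.6500.

1.6500


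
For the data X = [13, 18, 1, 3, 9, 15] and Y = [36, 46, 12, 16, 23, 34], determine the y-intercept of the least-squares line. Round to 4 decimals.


Compute b1 = 1.8827 from the OLS formula.
With xbar = 9.8333 and ybar = 27.8333, the intercept is:
b0 = 27.8333 - 1.8827 * 9.8333 = 9.3197.

9.3197


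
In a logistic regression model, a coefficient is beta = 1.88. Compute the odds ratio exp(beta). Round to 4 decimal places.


exp(1.88) = 6.5535.
So the odds ratio is 6.5535.

6.5535


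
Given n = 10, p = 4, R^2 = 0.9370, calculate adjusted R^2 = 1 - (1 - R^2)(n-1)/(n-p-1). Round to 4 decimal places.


Adjusted R^2 = 1 - (1 - R^2) * (n-1)/(n-p-1).
(1 - R^2) = 0.0630.
(n-1)/(n-p-1) = 9/5.
(1 - R^2) * (n-1) = 0.0630 * 9 = 0.5670.
Divide by (n-p-1): 0.5670 / 5 = 0.1134.
Adj R^2 = 1 - 0.1134 = 0.8866.

0.8866


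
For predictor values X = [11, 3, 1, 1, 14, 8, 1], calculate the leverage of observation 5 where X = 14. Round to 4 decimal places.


Mean of X: xbar = 5.5714.
SXX = 175.7143.
For X = 14: h = 1/7 + (14 - 5.5714)^2/175.7143 = 0.5472.

0.5472


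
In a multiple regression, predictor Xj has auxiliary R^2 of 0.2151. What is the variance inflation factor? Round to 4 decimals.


VIF = 1 / (1 - 0.2151).
= 1 / 0.7849 = 1.2740.

1.2740


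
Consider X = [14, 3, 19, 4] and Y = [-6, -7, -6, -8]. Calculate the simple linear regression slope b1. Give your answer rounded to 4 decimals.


The sample means are xbar = 10.0000 and ybar = -6.7500.
Compute S_xx = 182.0000 and S_xy = 19.0000.
Slope b1 = S_xy / S_xx = 19.0000 / 182.0000 = 0.1044.

0.1044


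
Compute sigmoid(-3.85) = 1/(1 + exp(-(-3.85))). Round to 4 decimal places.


Compute exp(3.8500) = 46.9931.
Sigmoid = 1 / (1 + 46.9931) = 1 / 47.9931 = 0.0208.

0.0208


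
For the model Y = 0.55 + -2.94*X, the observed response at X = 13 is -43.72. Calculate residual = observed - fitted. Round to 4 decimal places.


Predicted = 0.55 + -2.94 * 13 = -37.6700.
Residual = -43.72 - -37.6700 = -6.0500.

-6.0500


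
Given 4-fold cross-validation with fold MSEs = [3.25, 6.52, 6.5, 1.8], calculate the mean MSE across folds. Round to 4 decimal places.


Add all fold MSEs: 18.0700.
Divide by k = 4: 18.0700/4 = 4.5175.

4.5175


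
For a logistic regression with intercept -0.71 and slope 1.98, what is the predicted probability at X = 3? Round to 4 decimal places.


z = -0.71 + 1.98 * 3 = 5.2300.
Sigmoid: P = 1 / (1 + exp(-5.2300)) = 0.9947.

0.9947


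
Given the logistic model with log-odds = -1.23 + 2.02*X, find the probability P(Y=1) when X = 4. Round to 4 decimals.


Linear predictor: z = -1.23 + 2.02 * 4 = 6.8500.
P = 1/(1 + exp(-6.8500)) = 1/(1 + 0.0011) = 0.9989.

0.9989


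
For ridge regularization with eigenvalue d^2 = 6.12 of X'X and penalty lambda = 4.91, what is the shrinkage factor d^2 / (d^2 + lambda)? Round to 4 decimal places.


Denominator = d^2 + lambda = 6.12 + 4.91 = 11.0300.
Shrinkage = 6.12 / 11.0300 = 0.5549.

0.5549


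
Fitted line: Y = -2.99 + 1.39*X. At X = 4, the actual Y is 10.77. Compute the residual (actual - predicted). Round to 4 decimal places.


Fitted value at X = 4 is yhat = -2.99 + 1.39*4 = 2.5700.
Residual = 10.77 - 2.5700 = 8.2000.

8.2000


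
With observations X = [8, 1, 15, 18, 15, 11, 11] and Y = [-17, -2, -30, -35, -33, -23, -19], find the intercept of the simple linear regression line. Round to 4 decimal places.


First find the slope: b1 = -2.0090.
Means: xbar = 11.2857, ybar = -22.7143.
b0 = ybar - b1 * xbar = -22.7143 - -2.0090 * 11.2857 = -0.0407.

-0.0407


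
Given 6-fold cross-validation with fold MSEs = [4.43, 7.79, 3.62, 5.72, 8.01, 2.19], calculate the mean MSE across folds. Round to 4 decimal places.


Total MSE across folds = 31.7600.
CV-MSE = 31.7600/6 = 5.2933.

5.2933


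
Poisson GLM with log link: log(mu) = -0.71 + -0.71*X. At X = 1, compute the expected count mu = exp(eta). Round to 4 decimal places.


eta = -0.71 + -0.71 * 1 = -1.4200.
mu = exp(-1.4200) = 0.2417.

0.2417


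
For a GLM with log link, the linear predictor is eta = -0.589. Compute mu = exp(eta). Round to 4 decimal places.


Apply the inverse link:
mu = e^-0.589 = 0.5549.

0.5549


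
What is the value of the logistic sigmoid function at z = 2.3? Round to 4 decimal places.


First, exp(-2.3000) = 0.1003.
Then sigma(z) = 1/(1 + 0.1003) = 0.9089.

0.9089


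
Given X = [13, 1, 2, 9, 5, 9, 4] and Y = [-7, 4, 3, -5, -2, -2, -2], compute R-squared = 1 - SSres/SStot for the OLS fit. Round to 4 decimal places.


After computing the OLS fit (b0=3.5684, b1=-0.8367):
SSres = 14.7051, SStot = 93.7143.
R^2 = 1 - 14.7051/93.7143 = 0.8431.

0.8431


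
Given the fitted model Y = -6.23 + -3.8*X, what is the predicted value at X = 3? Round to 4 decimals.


Plug X = 3 into Y = -6.23 + -3.8*X:
Y = -6.23 + -11.4000 = -17.6300.

-17.6300


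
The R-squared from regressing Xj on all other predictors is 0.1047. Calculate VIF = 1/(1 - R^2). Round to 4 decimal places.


VIF = 1 / (1 - 0.1047).
= 1 / 0.8953 = 1.1169.

1.1169


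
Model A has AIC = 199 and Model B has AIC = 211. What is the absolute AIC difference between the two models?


Compute |199 - 211| = 12.
Model A has the smaller AIC.

12


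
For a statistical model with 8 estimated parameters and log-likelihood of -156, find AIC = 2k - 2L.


AIC = 2k - 2*loglik = 2(8) - 2(-156).
= 16 + 312 = 328.

328


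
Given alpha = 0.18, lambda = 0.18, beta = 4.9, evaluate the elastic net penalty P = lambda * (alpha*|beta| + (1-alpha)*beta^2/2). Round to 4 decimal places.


alpha * |beta| = 0.18 * 4.9 = 0.8820.
(1-alpha) * beta^2/2 = 0.82 * 24.0100/2 = 9.8441.
Total = 0.18 * (0.8820 + 9.8441) = 1.9307.

1.9307


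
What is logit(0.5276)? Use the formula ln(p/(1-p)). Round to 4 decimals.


1 - p = 0.4724.
p/(1-p) = 1.1169.
logit = ln(1.1169) = 0.1105.

0.1105


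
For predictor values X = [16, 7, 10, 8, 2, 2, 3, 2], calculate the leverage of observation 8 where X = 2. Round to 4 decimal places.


n = 8, xbar = 6.2500.
SXX = sum((xi - xbar)^2) = 177.5000.
h = 1/8 + (2 - 6.2500)^2 / 177.5000 = 0.2268.

0.2268


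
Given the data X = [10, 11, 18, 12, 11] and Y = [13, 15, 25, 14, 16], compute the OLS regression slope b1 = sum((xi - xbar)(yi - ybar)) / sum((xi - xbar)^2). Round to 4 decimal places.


First compute the means: xbar = 12.4000, ybar = 16.6000.
Then S_xx = sum((xi - xbar)^2) = 41.2000.
S_xy = sum((xi - xbar)(yi - ybar)) = 59.8000.
b1 = S_xy / S_xx = 59.8000 / 41.2000 = 1.4515.

1.4515


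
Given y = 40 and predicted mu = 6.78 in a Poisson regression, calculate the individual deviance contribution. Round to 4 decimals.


First: ln(40/6.78) = 1.774902.
Then: 40 * 1.774902 = 70.996080.
y - mu = 40 - 6.78 = 33.22.
D = 2(70.996080 - 33.22) = 75.552160, which rounds to 75.5522.

75.5522


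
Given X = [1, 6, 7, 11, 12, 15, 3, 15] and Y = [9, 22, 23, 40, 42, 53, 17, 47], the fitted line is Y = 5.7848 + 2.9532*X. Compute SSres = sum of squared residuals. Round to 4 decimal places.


For each point, residual = actual - predicted.
Residuals: [0.2620, -1.5040, -3.4572, 1.7300, 0.7768, 2.9172, 2.3556, -3.0828].
Sum of squared residuals = 41.4418.

41.4418


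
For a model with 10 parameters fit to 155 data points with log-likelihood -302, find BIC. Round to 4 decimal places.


Compute k*ln(n) = 10*ln(155) = 10*5.043425 = 50.434250.
Then -2*loglik = 604.
BIC = 50.434250 + 604 = 654.434250, which rounds to 654.4343.

654.4343


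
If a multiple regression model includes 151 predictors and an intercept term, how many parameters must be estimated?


Total coefficients = number of predictors + 1 (for the intercept).
= 151 + 1 = 152.

152


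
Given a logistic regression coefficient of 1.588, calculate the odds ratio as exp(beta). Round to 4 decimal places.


exp(1.588) = 4.8940.
So the odds ratio is 4.8940.

4.8940


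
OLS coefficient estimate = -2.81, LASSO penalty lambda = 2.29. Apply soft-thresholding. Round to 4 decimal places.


Check: |-2.81| = 2.81 vs lambda = 2.29.
Since |beta| > lambda, coefficient = sign(beta)*(|beta| - lambda) = -0.5200.
Soft-thresholded coefficient = -0.5200.

-0.5200


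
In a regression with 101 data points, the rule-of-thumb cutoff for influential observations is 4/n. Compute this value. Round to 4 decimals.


Using the rule of thumb:
Threshold = 4 / 101 = 0.0396.

0.0396


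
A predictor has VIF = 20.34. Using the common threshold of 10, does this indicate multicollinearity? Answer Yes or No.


Check: VIF = 20.34 vs threshold = 10.
Since 20.34 >= 10, the answer is Yes.

Yes


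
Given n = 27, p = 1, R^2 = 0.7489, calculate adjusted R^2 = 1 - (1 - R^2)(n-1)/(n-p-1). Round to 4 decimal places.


Plug in: Adj R^2 = 1 - (1 - 0.7489) * 26/25.
= 1 - 0.2511 * 26/25
= 1 - 6.5286 / 25
= 1 - 0.2611 = 0.7389.

0.7389


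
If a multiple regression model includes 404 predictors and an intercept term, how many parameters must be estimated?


Including the intercept, the model has 404 predictor coefficients + 1 intercept.
Total = 405.

405


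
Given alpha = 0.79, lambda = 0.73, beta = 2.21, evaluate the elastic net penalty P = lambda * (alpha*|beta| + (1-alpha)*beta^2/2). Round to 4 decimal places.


L1 component = 0.79 * |2.21| = 1.7459.
L2 component = 0.21 * 2.21^2 / 2 = 0.5128.
Penalty = 0.73 * (1.7459 + 0.5128) = 0.73 * 2.2587 = 1.6489.

1.6489


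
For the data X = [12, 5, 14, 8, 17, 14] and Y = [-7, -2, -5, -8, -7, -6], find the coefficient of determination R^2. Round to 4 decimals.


Fit the OLS line: b0 = -3.1164, b1 = -0.2329.
SSres = 17.5548.
SStot = 22.8333.
R^2 = 1 - 17.5548/22.8333 = 0.2312.

0.2312


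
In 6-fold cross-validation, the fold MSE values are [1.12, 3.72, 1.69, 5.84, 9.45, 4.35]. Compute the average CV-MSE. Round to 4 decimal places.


Add all fold MSEs: 26.1700.
Divide by k = 6: 26.1700/6 = 4.3617.

4.3617


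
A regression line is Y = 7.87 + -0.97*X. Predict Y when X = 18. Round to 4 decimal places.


Plug X = 18 into Y = 7.87 + -0.97*X:
Y = 7.87 + -17.4600 = -9.5900.

-9.5900


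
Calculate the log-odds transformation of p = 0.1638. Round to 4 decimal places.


The odds are p/(1-p) = 0.1638 / 0.8362 = 0.1959.
logit(p) = ln(0.1959) = -1.6302.

-1.6302


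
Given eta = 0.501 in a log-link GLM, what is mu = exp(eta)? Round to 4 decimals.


The inverse log link gives:
mu = exp(0.501) = 1.6504.

1.6504


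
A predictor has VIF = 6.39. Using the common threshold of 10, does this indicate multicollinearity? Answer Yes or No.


Compare VIF = 6.39 to the threshold of 10.
6.39 < 10, so the answer is No.

No


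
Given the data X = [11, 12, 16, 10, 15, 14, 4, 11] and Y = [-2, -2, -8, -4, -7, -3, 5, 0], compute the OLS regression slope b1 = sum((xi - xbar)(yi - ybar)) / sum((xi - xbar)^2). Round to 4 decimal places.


First compute the means: xbar = 11.6250, ybar = -2.6250.
Then S_xx = sum((xi - xbar)^2) = 97.8750.
S_xy = sum((xi - xbar)(yi - ybar)) = -96.8750.
b1 = S_xy / S_xx = -96.8750 / 97.8750 = -0.9898.

-0.9898


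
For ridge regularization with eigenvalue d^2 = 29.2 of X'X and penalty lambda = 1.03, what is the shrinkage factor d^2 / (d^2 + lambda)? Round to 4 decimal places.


Denominator = d^2 + lambda = 29.2 + 1.03 = 30.2300.
Shrinkage = 29.2 / 30.2300 = 0.9659.

0.9659


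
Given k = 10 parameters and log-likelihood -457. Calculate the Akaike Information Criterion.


Compute:
2k = 2*10 = 20.
-2*loglik = -2*(-457) = 914.
AIC = 20 + 914 = 934.

934


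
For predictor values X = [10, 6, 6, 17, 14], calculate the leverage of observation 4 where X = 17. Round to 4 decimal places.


Compute xbar = 10.6000 with n = 5 observations.
SXX = 95.2000.
Leverage = 1/5 + (17 - 10.6000)^2/95.2000 = 0.6303.

0.6303


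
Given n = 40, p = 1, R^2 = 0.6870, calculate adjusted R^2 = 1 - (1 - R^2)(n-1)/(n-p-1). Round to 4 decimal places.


Using the formula:
(1 - 0.6870) = 0.3130.
Multiply by 39/38: 0.3130 * 39 = 12.2070, then 12.2070 / 38 = 0.3212.
Adj R^2 = 1 - 0.3212 = 0.6788.

0.6788


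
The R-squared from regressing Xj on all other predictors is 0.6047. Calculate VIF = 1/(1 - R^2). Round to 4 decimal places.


Using VIF = 1/(1 - R^2_j):
1 - 0.6047 = 0.3953.
VIF = 2.5297.

2.5297


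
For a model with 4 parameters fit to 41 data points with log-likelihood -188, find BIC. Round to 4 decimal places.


k * ln(n) = 4 * ln(41) = 4 * 3.713572 = 14.854288.
-2 * loglik = -2 * (-188) = 376.
BIC = 14.854288 + 376 = 390.854288, which rounds to 390.8543.

390.8543


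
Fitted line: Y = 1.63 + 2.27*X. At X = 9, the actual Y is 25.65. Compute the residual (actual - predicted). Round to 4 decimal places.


Compute yhat = 1.63 + (2.27)(9) = 22.0600.
Residual = actual - predicted = 25.65 - 22.0600 = 3.5900.

3.5900


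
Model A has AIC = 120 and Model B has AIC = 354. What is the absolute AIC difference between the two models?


Absolute difference = |120 - 354| = 234.
The model with lower AIC (A) is preferred.

234


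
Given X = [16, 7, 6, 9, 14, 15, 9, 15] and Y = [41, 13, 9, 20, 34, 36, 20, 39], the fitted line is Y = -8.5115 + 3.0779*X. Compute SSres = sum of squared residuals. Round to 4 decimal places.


For each point, residual = actual - predicted.
Residuals: [0.2651, -0.0338, -0.9559, 0.8104, -0.5791, -1.6570, 0.8104, 1.3430].
Sum of squared residuals = 7.1833.

7.1833


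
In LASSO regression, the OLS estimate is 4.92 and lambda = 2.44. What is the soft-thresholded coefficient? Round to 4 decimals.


Absolute value: |4.92| = 4.92.
Compare to lambda = 2.44.
Since |beta| > lambda, coefficient = sign(beta)*(|beta| - lambda) = 2.4800.

2.4800


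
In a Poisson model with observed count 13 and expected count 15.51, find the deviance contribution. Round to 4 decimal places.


y/mu = 13/15.51 = 0.838169 (approx.), and ln(13/15.51) = -0.176536.
y * ln(y/mu) = 13 * -0.176536 = -2.294968.
y - mu = -2.51.
D = 2 * (-2.294968 - -2.51) = 0.430064, which rounds to 0.4301.

0.4301


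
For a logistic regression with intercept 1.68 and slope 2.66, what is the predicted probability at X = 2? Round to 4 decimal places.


Linear predictor: z = 1.68 + 2.66 * 2 = 7.0000.
P = 1/(1 + exp(-7.0000)) = 1/(1 + 0.0009) = 0.9991.

0.9991


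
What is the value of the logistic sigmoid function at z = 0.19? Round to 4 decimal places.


First, exp(-0.1900) = 0.8270.
Then sigma(z) = 1/(1 + 0.8270) = 0.5474.

0.5474


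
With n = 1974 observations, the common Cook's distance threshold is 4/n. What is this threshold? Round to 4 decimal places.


The threshold is 4/n.
4/1974 = 0.0020.

0.0020


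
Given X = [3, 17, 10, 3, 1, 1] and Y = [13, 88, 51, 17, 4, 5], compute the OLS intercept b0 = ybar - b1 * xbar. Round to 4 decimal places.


Compute b1 = 5.2075 from the OLS formula.
With xbar = 5.8333 and ybar = 29.6667, the intercept is:
b0 = 29.6667 - 5.2075 * 5.8333 = -0.7103.

-0.7103


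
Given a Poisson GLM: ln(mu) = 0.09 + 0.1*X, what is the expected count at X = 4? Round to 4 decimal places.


eta = 0.09 + 0.1 * 4 = 0.4900.
mu = exp(0.4900) = 1.6323.

1.6323


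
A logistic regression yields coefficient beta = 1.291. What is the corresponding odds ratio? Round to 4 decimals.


The odds ratio is computed as:
OR = e^(1.291) = 3.6364.

3.6364


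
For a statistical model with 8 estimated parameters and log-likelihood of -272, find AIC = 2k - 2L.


Compute:
2k = 2*8 = 16.
-2*loglik = -2*(-272) = 544.
AIC = 16 + 544 = 560.

560


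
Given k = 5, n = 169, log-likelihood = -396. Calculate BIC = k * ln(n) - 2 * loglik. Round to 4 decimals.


k * ln(n) = 5 * ln(169) = 5 * 5.129899 = 25.649495.
-2 * loglik = -2 * (-396) = 792.
BIC = 25.649495 + 792 = 817.649495, which rounds to 817.6495.

817.6495


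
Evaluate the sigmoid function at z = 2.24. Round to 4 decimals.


exp(-2.2400) = 0.1065.
1 + exp(-z) = 1.1065.
sigmoid = 1/1.1065 = 0.9038.

0.9038


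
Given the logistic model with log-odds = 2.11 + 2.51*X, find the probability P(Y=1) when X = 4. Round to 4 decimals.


Compute z = 2.11 + (2.51)(4) = 12.1500.
exp(-z) = 0.0000.
P = 1/(1 + 0.0000) = 1.0000.

1.0000


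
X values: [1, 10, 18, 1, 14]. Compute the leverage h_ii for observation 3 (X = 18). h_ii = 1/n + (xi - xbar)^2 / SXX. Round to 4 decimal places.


Compute xbar = 8.8000 with n = 5 observations.
SXX = 234.8000.
Leverage = 1/5 + (18 - 8.8000)^2/234.8000 = 0.5605.

0.5605


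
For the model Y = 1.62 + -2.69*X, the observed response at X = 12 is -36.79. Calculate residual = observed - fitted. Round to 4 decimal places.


Compute yhat = 1.62 + (-2.69)(12) = -30.6600.
Residual = actual - predicted = -36.79 - -30.6600 = -6.1300.

-6.1300


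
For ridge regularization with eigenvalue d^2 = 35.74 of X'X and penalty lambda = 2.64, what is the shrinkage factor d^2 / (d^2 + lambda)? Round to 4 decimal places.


Compute the denominator: 35.74 + 2.64 = 38.3800.
Shrinkage factor = 35.74 / 38.3800 = 0.9312.

0.9312


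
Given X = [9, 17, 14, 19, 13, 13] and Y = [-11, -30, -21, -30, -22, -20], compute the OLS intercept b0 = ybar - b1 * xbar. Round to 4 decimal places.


Compute b1 = -1.9836 from the OLS formula.
With xbar = 14.1667 and ybar = -22.3333, the intercept is:
b0 = -22.3333 - -1.9836 * 14.1667 = 5.7671.

5.7671


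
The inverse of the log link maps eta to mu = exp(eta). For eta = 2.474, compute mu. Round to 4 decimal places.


The inverse log link gives:
mu = exp(2.474) = 11.8698.

11.8698


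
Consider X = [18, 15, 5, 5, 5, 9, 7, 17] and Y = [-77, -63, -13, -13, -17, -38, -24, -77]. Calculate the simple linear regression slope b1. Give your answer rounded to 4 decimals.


The sample means are xbar = 10.1250 and ybar = -40.2500.
Compute S_xx = 222.8750 and S_xy = -1104.7500.
Slope b1 = S_xy / S_xx = -1104.7500 / 222.8750 = -4.9568.

-4.9568


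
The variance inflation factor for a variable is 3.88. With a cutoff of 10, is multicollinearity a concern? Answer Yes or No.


Compare VIF = 3.88 to the threshold of 10.
3.88 < 10, so the answer is No.

No


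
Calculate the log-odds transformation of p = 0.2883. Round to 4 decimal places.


1 - p = 0.7117.
p/(1-p) = 0.4051.
logit = ln(0.4051) = -0.9037.

-0.9037


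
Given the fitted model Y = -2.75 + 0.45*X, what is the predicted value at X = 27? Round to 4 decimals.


Substitute X = 27 into the equation:
Y = -2.75 + 0.45 * 27 = -2.75 + 12.1500 = 9.4000.

9.4000


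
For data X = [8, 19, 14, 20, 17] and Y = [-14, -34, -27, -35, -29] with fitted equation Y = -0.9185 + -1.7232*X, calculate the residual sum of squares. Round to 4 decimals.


Compute predicted values, then residuals = yi - yhat_i.
Residuals: [0.7041, -0.3407, -1.9567, 0.3825, 1.2129].
SSres = sum(residual^2) = 6.0579.

6.0579


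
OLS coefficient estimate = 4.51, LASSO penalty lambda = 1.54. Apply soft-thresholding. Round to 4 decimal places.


Absolute value: |4.51| = 4.51.
Compare to lambda = 1.54.
Since |beta| > lambda, coefficient = sign(beta)*(|beta| - lambda) = 2.9700.

2.9700


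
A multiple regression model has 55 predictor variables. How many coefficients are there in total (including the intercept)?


Including the intercept, the model has 55 predictor coefficients + 1 intercept.
Total = 56.

56


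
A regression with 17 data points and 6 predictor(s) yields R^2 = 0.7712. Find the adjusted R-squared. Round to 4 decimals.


Using the formula:
(1 - 0.7712) = 0.2288.
Multiply by 16/10: 0.2288 * 16 = 3.6608, then 3.6608 / 10 = 0.3661.
Adj R^2 = 1 - 0.3661 = 0.6339.

0.6339


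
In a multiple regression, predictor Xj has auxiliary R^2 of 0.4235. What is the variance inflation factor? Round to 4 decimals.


Denominator: 1 - 0.4235 = 0.5765.
VIF = 1 / 0.5765 = 1.7346.

1.7346


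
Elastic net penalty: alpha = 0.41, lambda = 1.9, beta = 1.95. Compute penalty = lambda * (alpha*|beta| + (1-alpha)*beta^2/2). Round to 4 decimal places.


Compute:
L1 = 0.41 * 1.95 = 0.7995.
L2 = 0.59 * 1.95^2 / 2 = 1.1217.
Penalty = 1.9 * (0.7995 + 1.1217) = 3.6504.

3.6504


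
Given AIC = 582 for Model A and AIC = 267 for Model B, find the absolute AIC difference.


Absolute difference = |582 - 267| = 315.
The model with lower AIC (B) is preferred.

315


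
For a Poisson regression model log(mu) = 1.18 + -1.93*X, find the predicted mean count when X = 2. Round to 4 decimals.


Linear predictor: eta = 1.18 + (-1.93)(2) = -2.6800.
Expected count: mu = exp(-2.6800) = 0.0686.

0.0686


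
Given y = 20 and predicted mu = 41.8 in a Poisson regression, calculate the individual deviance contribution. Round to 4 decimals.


y/mu = 20/41.8 = 0.478469 (approx.), and ln(20/41.8) = -0.737164.
y * ln(y/mu) = 20 * -0.737164 = -14.743280.
y - mu = -21.8.
D = 2 * (-14.743280 - -21.8) = 14.113440, which rounds to 14.1134.

14.1134


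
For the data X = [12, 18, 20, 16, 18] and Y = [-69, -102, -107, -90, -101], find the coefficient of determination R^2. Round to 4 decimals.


After computing the OLS fit (b0=-10.3478, b1=-4.9674):
SSres = 14.7609, SStot = 922.8000.
R^2 = 1 - 14.7609/922.8000 = 0.9840.

0.9840


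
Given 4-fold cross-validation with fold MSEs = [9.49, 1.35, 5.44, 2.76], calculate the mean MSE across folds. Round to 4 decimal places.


Sum of fold MSEs = 19.0400.
Average = 19.0400 / 4 = 4.7600.

4.7600


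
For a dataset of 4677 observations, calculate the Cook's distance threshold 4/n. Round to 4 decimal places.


The threshold is 4/n.
4/4677 = 0.0009.

0.0009


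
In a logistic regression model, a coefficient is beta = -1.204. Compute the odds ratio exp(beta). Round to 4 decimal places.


The odds ratio is computed as:
OR = e^(-1.204) = 0.3000.

0.3000


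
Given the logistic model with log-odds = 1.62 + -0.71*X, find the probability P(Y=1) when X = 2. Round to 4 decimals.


z = 1.62 + -0.71 * 2 = 0.2000.
Sigmoid: P = 1 / (1 + exp(-0.2000)) = 0.5498.

0.5498


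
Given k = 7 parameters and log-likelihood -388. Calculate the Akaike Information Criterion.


AIC = 2*7 - 2*(-388).
= 14 + 776 = 790.

790


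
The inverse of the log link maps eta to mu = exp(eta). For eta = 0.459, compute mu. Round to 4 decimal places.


The inverse log link gives:
mu = exp(0.459) = 1.5825.

1.5825


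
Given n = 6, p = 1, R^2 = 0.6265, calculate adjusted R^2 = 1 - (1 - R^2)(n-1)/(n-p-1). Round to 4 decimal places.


Adjusted R^2 = 1 - (1 - R^2) * (n-1)/(n-p-1).
(1 - R^2) = 0.3735.
(n-1)/(n-p-1) = 5/4.
(1 - R^2) * (n-1) = 0.3735 * 5 = 1.8675.
Divide by (n-p-1): 1.8675 / 4 = 0.4669.
Adj R^2 = 1 - 0.4669 = 0.5331.

0.5331


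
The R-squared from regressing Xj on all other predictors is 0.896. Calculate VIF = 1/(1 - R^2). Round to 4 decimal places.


VIF = 1 / (1 - 0.896).
= 1 / 0.104 = 9.6154.

9.6154


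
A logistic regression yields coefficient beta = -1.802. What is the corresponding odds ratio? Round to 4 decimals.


Odds ratio = exp(beta) = exp(-1.802).
= 0.1650.

0.1650


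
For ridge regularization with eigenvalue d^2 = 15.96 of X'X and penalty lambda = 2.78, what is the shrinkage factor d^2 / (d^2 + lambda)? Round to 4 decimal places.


Compute the denominator: 15.96 + 2.78 = 18.7400.
Shrinkage factor = 15.96 / 18.7400 = 0.8517.

0.8517


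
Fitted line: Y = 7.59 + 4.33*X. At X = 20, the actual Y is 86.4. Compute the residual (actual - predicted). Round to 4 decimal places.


Compute yhat = 7.59 + (4.33)(20) = 94.1900.
Residual = actual - predicted = 86.4 - 94.1900 = -7.7900.

-7.7900


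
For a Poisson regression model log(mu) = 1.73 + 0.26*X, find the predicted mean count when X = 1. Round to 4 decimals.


Linear predictor: eta = 1.73 + (0.26)(1) = 1.9900.
Expected count: mu = exp(1.9900) = 7.3155.

7.3155


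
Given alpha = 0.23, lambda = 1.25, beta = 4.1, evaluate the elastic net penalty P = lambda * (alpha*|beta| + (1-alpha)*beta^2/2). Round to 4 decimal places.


L1 component = 0.23 * |4.1| = 0.9430.
L2 component = 0.77 * 4.1^2 / 2 = 6.4719.
Penalty = 1.25 * (0.9430 + 6.4719) = 1.25 * 7.4149 = 9.2686.

9.2686


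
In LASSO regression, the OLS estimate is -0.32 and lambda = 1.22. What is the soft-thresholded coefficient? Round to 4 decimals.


|beta_OLS| = 0.32.
lambda = 1.22.
Since |beta| <= lambda, the coefficient is set to 0.
Result = 0.0000.

0.0000


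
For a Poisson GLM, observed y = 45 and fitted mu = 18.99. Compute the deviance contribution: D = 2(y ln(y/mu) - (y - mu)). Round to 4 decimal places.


First: ln(45/18.99) = 0.862750.
Then: 45 * 0.862750 = 38.823750.
y - mu = 45 - 18.99 = 26.01.
D = 2(38.823750 - 26.01) = 25.627500, which rounds to 25.6275.

25.6275


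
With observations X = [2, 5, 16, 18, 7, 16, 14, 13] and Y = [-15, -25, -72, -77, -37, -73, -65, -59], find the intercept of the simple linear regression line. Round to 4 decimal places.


First find the slope: b1 = -4.0405.
Means: xbar = 11.3750, ybar = -52.8750.
b0 = ybar - b1 * xbar = -52.8750 - -4.0405 * 11.3750 = -6.9144.

-6.9144


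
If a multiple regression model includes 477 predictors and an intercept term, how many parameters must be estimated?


Total coefficients = number of predictors + 1 (for the intercept).
= 477 + 1 = 478.

478


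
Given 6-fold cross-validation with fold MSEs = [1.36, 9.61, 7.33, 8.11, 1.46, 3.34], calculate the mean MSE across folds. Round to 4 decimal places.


Sum of fold MSEs = 31.2100.
Average = 31.2100 / 6 = 5.2017.

5.2017


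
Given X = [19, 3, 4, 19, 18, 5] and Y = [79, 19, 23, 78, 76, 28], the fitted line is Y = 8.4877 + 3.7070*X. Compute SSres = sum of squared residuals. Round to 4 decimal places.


For each point, residual = actual - predicted.
Residuals: [0.0793, -0.6087, -0.3157, -0.9207, 0.7863, 0.9773].
Sum of squared residuals = 2.8975.

2.8975


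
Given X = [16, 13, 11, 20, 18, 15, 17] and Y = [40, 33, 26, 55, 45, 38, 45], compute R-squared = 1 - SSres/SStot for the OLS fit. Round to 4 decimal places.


After computing the OLS fit (b0=-7.5052, b1=3.0412):
SSres = 10.7629, SStot = 523.4286.
R^2 = 1 - 10.7629/523.4286 = 0.9794.

0.9794


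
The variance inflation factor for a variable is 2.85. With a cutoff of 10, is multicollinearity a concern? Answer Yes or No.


The threshold is 10.
VIF = 2.85 is < 10.
Multicollinearity indication: No.

No


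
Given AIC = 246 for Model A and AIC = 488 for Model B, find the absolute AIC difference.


Absolute difference = |246 - 488| = 242.
The model with lower AIC (A) is preferred.

242


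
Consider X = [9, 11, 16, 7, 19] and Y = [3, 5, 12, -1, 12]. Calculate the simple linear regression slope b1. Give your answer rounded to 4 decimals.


The sample means are xbar = 12.4000 and ybar = 6.2000.
Compute S_xx = 99.2000 and S_xy = 110.6000.
Slope b1 = S_xy / S_xx = 110.6000 / 99.2000 = 1.1149.

1.1149


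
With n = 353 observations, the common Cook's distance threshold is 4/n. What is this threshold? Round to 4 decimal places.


Cook's distance cutoff = 4/n = 4/353.
= 0.0113.

0.0113


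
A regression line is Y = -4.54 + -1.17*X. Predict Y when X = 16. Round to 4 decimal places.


Predicted value:
Y = -4.54 + (-1.17)(16) = -4.54 + -18.7200 = -23.2600.

-23.2600


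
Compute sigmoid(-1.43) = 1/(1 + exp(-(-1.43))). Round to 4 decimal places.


First, exp(1.4300) = 4.1787.
Then sigma(z) = 1/(1 + 4.1787) = 0.1931.

0.1931


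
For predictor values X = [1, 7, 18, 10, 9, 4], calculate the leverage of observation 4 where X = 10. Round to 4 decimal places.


Mean of X: xbar = 8.1667.
SXX = 170.8333.
For X = 10: h = 1/6 + (10 - 8.1667)^2/170.8333 = 0.1863.

0.1863


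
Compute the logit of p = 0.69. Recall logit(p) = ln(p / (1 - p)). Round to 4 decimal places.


The odds are p/(1-p) = 0.69 / 0.31 = 2.2258.
logit(p) = ln(2.2258) = 0.8001.

0.8001


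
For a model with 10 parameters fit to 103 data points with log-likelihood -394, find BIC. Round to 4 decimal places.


k * ln(n) = 10 * ln(103) = 10 * 4.634729 = 46.347290.
-2 * loglik = -2 * (-394) = 788.
BIC = 46.347290 + 788 = 834.347290, which rounds to 834.3473.

834.3473


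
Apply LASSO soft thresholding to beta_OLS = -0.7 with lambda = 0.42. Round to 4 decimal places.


Check: |-0.7| = 0.7 vs lambda = 0.42.
Since |beta| > lambda, coefficient = sign(beta)*(|beta| - lambda) = -0.2800.
Soft-thresholded coefficient = -0.2800.

-0.2800


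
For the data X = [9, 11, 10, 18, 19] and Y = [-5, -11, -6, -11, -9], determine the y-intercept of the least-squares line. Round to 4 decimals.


The slope is b1 = -0.3610.
Sample means are xbar = 13.4000 and ybar = -8.4000.
Intercept: b0 = -8.4000 - (-0.3610)(13.4000) = -3.5628.

-3.5628


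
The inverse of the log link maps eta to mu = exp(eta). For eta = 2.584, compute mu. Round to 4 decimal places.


The inverse log link gives:
mu = exp(2.584) = 13.2500.

13.2500


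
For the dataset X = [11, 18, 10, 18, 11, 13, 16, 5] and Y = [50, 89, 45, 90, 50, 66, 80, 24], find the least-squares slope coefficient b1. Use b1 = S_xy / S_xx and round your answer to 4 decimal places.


The sample means are xbar = 12.7500 and ybar = 61.7500.
Compute S_xx = 139.5000 and S_xy = 731.5000.
Slope b1 = S_xy / S_xx = 731.5000 / 139.5000 = 5.2437.

5.2437


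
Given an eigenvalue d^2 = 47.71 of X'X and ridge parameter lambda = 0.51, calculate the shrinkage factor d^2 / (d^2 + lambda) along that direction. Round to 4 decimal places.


Denominator = d^2 + lambda = 47.71 + 0.51 = 48.2200.
Shrinkage = 47.71 / 48.2200 = 0.9894.

0.9894


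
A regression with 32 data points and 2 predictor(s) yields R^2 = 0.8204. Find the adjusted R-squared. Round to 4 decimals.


Using the formula:
(1 - 0.8204) = 0.1796.
Multiply by 31/29: 0.1796 * 31 = 5.5676, then 5.5676 / 29 = 0.1920.
Adj R^2 = 1 - 0.1920 = 0.8080.

0.8080


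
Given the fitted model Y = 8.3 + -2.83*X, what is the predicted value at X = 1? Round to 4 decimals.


Predicted value:
Y = 8.3 + (-2.83)(1) = 8.3 + -2.8300 = 5.4700.

5.4700


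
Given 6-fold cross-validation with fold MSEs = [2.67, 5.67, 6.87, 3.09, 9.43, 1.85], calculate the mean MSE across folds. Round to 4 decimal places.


Total MSE across folds = 29.5800.
CV-MSE = 29.5800/6 = 4.9300.

4.9300


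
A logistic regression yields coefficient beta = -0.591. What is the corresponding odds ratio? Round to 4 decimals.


Odds ratio = exp(beta) = exp(-0.591).
= 0.5538.

0.5538


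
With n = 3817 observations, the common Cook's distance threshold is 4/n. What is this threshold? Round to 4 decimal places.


Cook's distance cutoff = 4/n = 4/3817.
= 0.0010.

0.0010


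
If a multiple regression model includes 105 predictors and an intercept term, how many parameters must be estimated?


Each predictor gets one coefficient, plus one intercept.
Total parameters = 105 + 1 = 106.

106


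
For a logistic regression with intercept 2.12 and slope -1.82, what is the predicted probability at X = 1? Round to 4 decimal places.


Compute z = 2.12 + (-1.82)(1) = 0.3000.
exp(-z) = 0.7408.
P = 1/(1 + 0.7408) = 0.5744.

0.5744


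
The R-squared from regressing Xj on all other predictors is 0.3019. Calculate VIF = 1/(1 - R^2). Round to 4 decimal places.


Using VIF = 1/(1 - R^2_j):
1 - 0.3019 = 0.6981.
VIF = 1.4325.

1.4325


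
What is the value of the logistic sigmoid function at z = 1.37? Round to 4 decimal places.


Compute exp(-1.3700) = 0.2541.
Sigmoid = 1 / (1 + 0.2541) = 1 / 1.2541 = 0.7974.

0.7974


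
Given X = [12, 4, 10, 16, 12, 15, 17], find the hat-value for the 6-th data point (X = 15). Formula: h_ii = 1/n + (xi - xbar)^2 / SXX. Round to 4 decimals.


Compute xbar = 12.2857 with n = 7 observations.
SXX = 117.4286.
Leverage = 1/7 + (15 - 12.2857)^2/117.4286 = 0.2056.

0.2056


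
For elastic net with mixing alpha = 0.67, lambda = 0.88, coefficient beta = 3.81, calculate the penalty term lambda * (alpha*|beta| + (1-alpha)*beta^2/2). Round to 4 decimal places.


alpha * |beta| = 0.67 * 3.81 = 2.5527.
(1-alpha) * beta^2/2 = 0.33 * 14.5161/2 = 2.3952.
Total = 0.88 * (2.5527 + 2.3952) = 4.3541.

4.3541


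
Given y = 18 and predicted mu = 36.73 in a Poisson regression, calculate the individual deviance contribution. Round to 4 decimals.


First: ln(18/36.73) = -0.713222.
Then: 18 * -0.713222 = -12.837996.
y - mu = 18 - 36.73 = -18.73.
D = 2(-12.837996 - -18.73) = 11.784008, which rounds to 11.7840.

11.7840


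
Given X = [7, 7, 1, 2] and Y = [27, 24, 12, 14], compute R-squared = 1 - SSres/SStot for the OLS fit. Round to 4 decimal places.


Fit the OLS line: b0 = 9.6098, b1 = 2.2683.
SSres = 4.5366.
SStot = 162.7500.
R^2 = 1 - 4.5366/162.7500 = 0.9721.

0.9721


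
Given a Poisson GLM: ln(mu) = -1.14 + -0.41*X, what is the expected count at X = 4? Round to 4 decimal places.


Compute eta = -1.14 + -0.41 * 4 = -2.7800.
Apply inverse link: mu = e^-2.7800 = 0.0620.

0.0620


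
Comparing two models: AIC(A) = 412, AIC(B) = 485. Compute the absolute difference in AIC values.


Compute |412 - 485| = 73.
Model A has the smaller AIC.

73


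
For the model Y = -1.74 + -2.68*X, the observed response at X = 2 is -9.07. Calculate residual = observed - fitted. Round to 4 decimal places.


Fitted value at X = 2 is yhat = -1.74 + -2.68*2 = -7.1000.
Residual = -9.07 - -7.1000 = -1.9700.

-1.9700


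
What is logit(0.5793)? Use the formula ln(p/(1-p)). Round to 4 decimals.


The odds are p/(1-p) = 0.5793 / 0.4207 = 1.3770.
logit(p) = ln(1.3770) = 0.3199.

0.3199


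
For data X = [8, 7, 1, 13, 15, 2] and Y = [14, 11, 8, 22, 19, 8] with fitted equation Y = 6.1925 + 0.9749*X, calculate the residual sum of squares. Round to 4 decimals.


For each point, residual = actual - predicted.
Residuals: [0.0083, -2.0168, 0.8326, 3.1338, -1.8160, -0.1423].
Sum of squared residuals = 17.8996.

17.8996


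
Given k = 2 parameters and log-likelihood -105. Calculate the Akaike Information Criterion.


AIC = 2*2 - 2*(-105).
= 4 + 210 = 214.

214


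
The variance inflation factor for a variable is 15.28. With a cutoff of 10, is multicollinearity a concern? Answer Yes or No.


Compare VIF = 15.28 to the threshold of 10.
15.28 >= 10, so the answer is Yes.

Yes


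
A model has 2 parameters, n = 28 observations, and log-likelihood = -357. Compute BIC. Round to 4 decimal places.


Compute k*ln(n) = 2*ln(28) = 2*3.332205 = 6.664410.
Then -2*loglik = 714.
BIC = 6.664410 + 714 = 720.664410, which rounds to 720.6644.

720.6644


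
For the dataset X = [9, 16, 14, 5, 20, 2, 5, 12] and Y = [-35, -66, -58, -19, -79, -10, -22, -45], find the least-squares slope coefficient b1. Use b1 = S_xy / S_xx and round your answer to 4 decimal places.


First compute the means: xbar = 10.3750, ybar = -41.7500.
Then S_xx = sum((xi - xbar)^2) = 269.8750.
S_xy = sum((xi - xbar)(yi - ybar)) = -1062.7500.
b1 = S_xy / S_xx = -1062.7500 / 269.8750 = -3.9379.

-3.9379


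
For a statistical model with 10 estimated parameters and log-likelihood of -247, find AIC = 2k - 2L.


Compute:
2k = 2*10 = 20.
-2*loglik = -2*(-247) = 494.
AIC = 20 + 494 = 514.

514


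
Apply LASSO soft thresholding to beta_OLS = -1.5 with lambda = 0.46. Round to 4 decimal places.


Check: |-1.5| = 1.5 vs lambda = 0.46.
Since |beta| > lambda, coefficient = sign(beta)*(|beta| - lambda) = -1.0400.
Soft-thresholded coefficient = -1.0400.

-1.0400


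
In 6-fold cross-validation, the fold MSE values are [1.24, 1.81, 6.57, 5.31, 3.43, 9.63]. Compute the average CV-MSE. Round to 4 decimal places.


Sum of fold MSEs = 27.9900.
Average = 27.9900 / 6 = 4.6650.

4.6650


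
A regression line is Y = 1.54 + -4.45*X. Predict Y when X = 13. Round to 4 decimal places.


Substitute X = 13 into the equation:
Y = 1.54 + -4.45 * 13 = 1.54 + -57.8500 = -56.3100.

-56.3100


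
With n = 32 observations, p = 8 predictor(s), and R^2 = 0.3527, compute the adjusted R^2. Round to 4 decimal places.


Using the formula:
(1 - 0.3527) = 0.6473.
Multiply by 31/23: 0.6473 * 31 = 20.0663, then 20.0663 / 23 = 0.8724.
Adj R^2 = 1 - 0.8724 = 0.1276.

0.1276
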